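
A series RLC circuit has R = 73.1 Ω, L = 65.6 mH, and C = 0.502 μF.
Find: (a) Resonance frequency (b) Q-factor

Step 1 — Resonance condition Im(Z)=0 gives ω₀ = 1/√(LC).
Step 2 — ω₀ = 1/√(0.0656·5.02e-07) = 5511 rad/s.
Step 3 — f₀ = ω₀/(2π) = 877 Hz.
Step 4 — Series Q: Q = ω₀L/R = 5511·0.0656/73.1 = 4.945.

(a) f₀ = 877 Hz  (b) Q = 4.945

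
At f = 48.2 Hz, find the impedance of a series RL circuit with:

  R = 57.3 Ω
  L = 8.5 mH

Step 1 — Angular frequency: ω = 2π·f = 2π·48.2 = 302.8 rad/s.
Step 2 — Component impedances:
  R: Z = R = 57.3 Ω
  L: Z = jωL = j·302.8·0.0085 = 0 + j2.574 Ω
Step 3 — Series combination: Z_total = R + L = 57.3 + j2.574 Ω = 57.36∠2.6° Ω.

Z = 57.3 + j2.574 Ω = 57.36∠2.6° Ω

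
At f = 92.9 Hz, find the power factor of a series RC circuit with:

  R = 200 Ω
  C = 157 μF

Step 1 — Angular frequency: ω = 2π·f = 2π·92.9 = 583.7 rad/s.
Step 2 — Component impedances:
  R: Z = R = 200 Ω
  C: Z = 1/(jωC) = -j/(ω·C) = 0 - j10.91 Ω
Step 3 — Series combination: Z_total = R + C = 200 - j10.91 Ω = 200.3∠-3.1° Ω.
Step 4 — Power factor: PF = cos(φ) = Re(Z)/|Z| = 200/200.3 = 0.9985.
Step 5 — Type: Im(Z) = -10.91 ⇒ leading (phase φ = -3.1°).

PF = 0.9985 (leading, φ = -3.1°)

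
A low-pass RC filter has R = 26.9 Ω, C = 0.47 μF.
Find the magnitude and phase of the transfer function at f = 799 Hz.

Step 1 — Angular frequency: ω = 2π·799 = 5020 rad/s.
Step 2 — Transfer function: H(jω) = 1/(1 + jωRC).
Step 3 — Denominator: 1 + jωRC = 1 + j·5020·26.9·4.7e-07 = 1 + j0.06347.
Step 4 — H = 0.996 - j0.06322.
Step 5 — Magnitude: |H| = 0.998 (-0.0 dB); phase: φ = -3.6°.

|H| = 0.998 (-0.0 dB), φ = -3.6°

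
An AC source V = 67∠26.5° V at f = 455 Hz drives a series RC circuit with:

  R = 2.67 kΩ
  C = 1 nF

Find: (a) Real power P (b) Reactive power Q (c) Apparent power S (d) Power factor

Step 1 — Angular frequency: ω = 2π·f = 2π·455 = 2859 rad/s.
Step 2 — Component impedances:
  R: Z = R = 2670 Ω
  C: Z = 1/(jωC) = -j/(ω·C) = 0 - j3.498e+05 Ω
Step 3 — Series combination: Z_total = R + C = 2670 - j3.498e+05 Ω = 3.498e+05∠-89.6° Ω.
Step 4 — Source phasor: V = 67∠26.5° V = 59.96 + j29.9 V.
Step 5 — Current: I = V / Z = -8.415e-05 + j0.0001721 A = 0.0001915∠116.1° A.
Step 6 — Complex power: S = V·I* = 9.795e-05 - j0.01283 VA.
Step 7 — Real power: P = Re(S) = 9.795e-05 W.
Step 8 — Reactive power: Q = Im(S) = -0.01283 VAR.
Step 9 — Apparent power: |S| = 0.01283 VA.
Step 10 — Power factor: PF = P/|S| = 0.007633 (leading).

(a) P = 9.795e-05 W  (b) Q = -0.01283 VAR  (c) S = 0.01283 VA  (d) PF = 0.007633 (leading)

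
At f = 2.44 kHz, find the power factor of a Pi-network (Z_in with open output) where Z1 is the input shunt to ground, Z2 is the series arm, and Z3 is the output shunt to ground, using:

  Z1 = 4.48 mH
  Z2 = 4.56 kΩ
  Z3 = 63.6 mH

Step 1 — Angular frequency: ω = 2π·f = 2π·2440 = 1.533e+04 rad/s.
Step 2 — Component impedances:
  Z1: Z = jωL = j·1.533e+04·0.00448 = 0 + j68.68 Ω
  Z2: Z = R = 4560 Ω
  Z3: Z = jωL = j·1.533e+04·0.0636 = 0 + j975 Ω
Step 3 — With open output, the series arm Z2 and the output shunt Z3 appear in series to ground: Z2 + Z3 = 4560 + j975 Ω.
Step 4 — Parallel with input shunt Z1: Z_in = Z1 || (Z2 + Z3) = 0.983 + j68.46 Ω = 68.46∠89.2° Ω.
Step 5 — Power factor: PF = cos(φ) = Re(Z)/|Z| = 0.983/68.46 = 0.01436.
Step 6 — Type: Im(Z) = 68.46 ⇒ lagging (phase φ = 89.2°).

PF = 0.01436 (lagging, φ = 89.2°)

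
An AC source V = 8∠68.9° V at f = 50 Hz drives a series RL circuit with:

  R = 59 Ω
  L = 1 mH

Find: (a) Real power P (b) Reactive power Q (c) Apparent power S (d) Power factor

Step 1 — Angular frequency: ω = 2π·f = 2π·50 = 314.2 rad/s.
Step 2 — Component impedances:
  R: Z = R = 59 Ω
  L: Z = jωL = j·314.2·0.001 = 0 + j0.3142 Ω
Step 3 — Series combination: Z_total = R + L = 59 + j0.3142 Ω = 59∠0.3° Ω.
Step 4 — Source phasor: V = 8∠68.9° V = 2.88 + j7.464 V.
Step 5 — Current: I = V / Z = 0.04949 + j0.1262 A = 0.1356∠68.6° A.
Step 6 — Complex power: S = V·I* = 1.085 + j0.005776 VA.
Step 7 — Real power: P = Re(S) = 1.085 W.
Step 8 — Reactive power: Q = Im(S) = 0.005776 VAR.
Step 9 — Apparent power: |S| = 1.085 VA.
Step 10 — Power factor: PF = P/|S| = 1 (lagging).

(a) P = 1.085 W  (b) Q = 0.005776 VAR  (c) S = 1.085 VA  (d) PF = 1 (lagging)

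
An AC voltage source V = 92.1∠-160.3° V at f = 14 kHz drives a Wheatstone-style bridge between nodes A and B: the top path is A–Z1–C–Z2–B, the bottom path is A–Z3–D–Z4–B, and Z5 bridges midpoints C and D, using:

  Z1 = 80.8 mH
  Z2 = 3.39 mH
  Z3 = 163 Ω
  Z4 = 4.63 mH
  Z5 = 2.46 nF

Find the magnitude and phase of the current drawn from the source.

Step 1 — Angular frequency: ω = 2π·f = 2π·1.4e+04 = 8.796e+04 rad/s.
Step 2 — Component impedances:
  Z1: Z = jωL = j·8.796e+04·0.0808 = 0 + j7108 Ω
  Z2: Z = jωL = j·8.796e+04·0.00339 = 0 + j298.2 Ω
  Z3: Z = R = 163 Ω
  Z4: Z = jωL = j·8.796e+04·0.00463 = 0 + j407.3 Ω
  Z5: Z = 1/(jωC) = -j/(ω·C) = 0 - j4621 Ω
Step 3 — Bridge requires nodal analysis (the Z5 bridge couples midpoints C and D, so the two paths cannot be reduced to a simple series/parallel combination). Setting node B to ground and injecting 1 A at node A, the 3-node admittance system at A, C, D solves to V_A = Z_AB = 143.8 + j423.5 Ω = 447.2∠71.2° Ω.
Step 4 — Source phasor: V = 92.1∠-160.3° V = -86.71 - j31.05 V.
Step 5 — Ohm's law: I = V / Z_total = (-86.71 - j31.05) / (143.8 + j423.5) = -0.1281 + j0.1613 A.
Step 6 — Convert to polar: |I| = 0.2059 A, ∠I = 128.5°.

I = 0.2059∠128.5° A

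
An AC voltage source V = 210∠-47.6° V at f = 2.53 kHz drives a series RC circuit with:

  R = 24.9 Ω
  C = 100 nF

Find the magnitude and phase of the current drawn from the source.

Step 1 — Angular frequency: ω = 2π·f = 2π·2530 = 1.59e+04 rad/s.
Step 2 — Component impedances:
  R: Z = R = 24.9 Ω
  C: Z = 1/(jωC) = -j/(ω·C) = 0 - j629.1 Ω
Step 3 — Series combination: Z_total = R + C = 24.9 - j629.1 Ω = 629.6∠-87.7° Ω.
Step 4 — Source phasor: V = 210∠-47.6° V = 141.6 - j155.1 V.
Step 5 — Ohm's law: I = V / Z_total = (141.6 - j155.1) / (24.9 - j629.1) = 0.255 + j0.215 A.
Step 6 — Convert to polar: |I| = 0.3336 A, ∠I = 40.1°.

I = 0.3336∠40.1° A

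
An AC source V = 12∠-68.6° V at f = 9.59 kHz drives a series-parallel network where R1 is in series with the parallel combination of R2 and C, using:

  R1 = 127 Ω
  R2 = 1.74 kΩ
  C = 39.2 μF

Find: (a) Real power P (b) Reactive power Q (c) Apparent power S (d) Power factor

Step 1 — Angular frequency: ω = 2π·f = 2π·9590 = 6.026e+04 rad/s.
Step 2 — Component impedances:
  R1: Z = R = 127 Ω
  R2: Z = R = 1740 Ω
  C: Z = 1/(jωC) = -j/(ω·C) = 0 - j0.4234 Ω
Step 3 — Parallel branch: R2 || C = 1/(1/R2 + 1/C) = 0.000103 - j0.4234 Ω.
Step 4 — Series with R1: Z_total = R1 + (R2 || C) = 127 - j0.4234 Ω = 127∠-0.2° Ω.
Step 5 — Source phasor: V = 12∠-68.6° V = 4.379 - j11.17 V.
Step 6 — Current: I = V / Z = 0.03477 - j0.08786 A = 0.09449∠-68.4° A.
Step 7 — Complex power: S = V·I* = 1.134 - j0.00378 VA.
Step 8 — Real power: P = Re(S) = 1.134 W.
Step 9 — Reactive power: Q = Im(S) = -0.00378 VAR.
Step 10 — Apparent power: |S| = 1.134 VA.
Step 11 — Power factor: PF = P/|S| = 1 (leading).

(a) P = 1.134 W  (b) Q = -0.00378 VAR  (c) S = 1.134 VA  (d) PF = 1 (leading)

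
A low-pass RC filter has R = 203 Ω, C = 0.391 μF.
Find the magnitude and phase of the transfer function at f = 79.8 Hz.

Step 1 — Angular frequency: ω = 2π·79.8 = 501.4 rad/s.
Step 2 — Transfer function: H(jω) = 1/(1 + jωRC).
Step 3 — Denominator: 1 + jωRC = 1 + j·501.4·203·3.91e-07 = 1 + j0.0398.
Step 4 — H = 0.9984 - j0.03973.
Step 5 — Magnitude: |H| = 0.9992 (-0.0 dB); phase: φ = -2.3°.

|H| = 0.9992 (-0.0 dB), φ = -2.3°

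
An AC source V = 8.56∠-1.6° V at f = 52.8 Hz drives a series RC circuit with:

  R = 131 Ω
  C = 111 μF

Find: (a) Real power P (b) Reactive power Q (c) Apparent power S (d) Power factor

Step 1 — Angular frequency: ω = 2π·f = 2π·52.8 = 331.8 rad/s.
Step 2 — Component impedances:
  R: Z = R = 131 Ω
  C: Z = 1/(jωC) = -j/(ω·C) = 0 - j27.16 Ω
Step 3 — Series combination: Z_total = R + C = 131 - j27.16 Ω = 133.8∠-11.7° Ω.
Step 4 — Source phasor: V = 8.56∠-1.6° V = 8.557 - j0.239 V.
Step 5 — Current: I = V / Z = 0.06299 + j0.01123 A = 0.06398∠10.1° A.
Step 6 — Complex power: S = V·I* = 0.5363 - j0.1112 VA.
Step 7 — Real power: P = Re(S) = 0.5363 W.
Step 8 — Reactive power: Q = Im(S) = -0.1112 VAR.
Step 9 — Apparent power: |S| = 0.5477 VA.
Step 10 — Power factor: PF = P/|S| = 0.9792 (leading).

(a) P = 0.5363 W  (b) Q = -0.1112 VAR  (c) S = 0.5477 VA  (d) PF = 0.9792 (leading)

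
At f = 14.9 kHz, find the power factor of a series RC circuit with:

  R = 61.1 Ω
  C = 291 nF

Step 1 — Angular frequency: ω = 2π·f = 2π·1.49e+04 = 9.362e+04 rad/s.
Step 2 — Component impedances:
  R: Z = R = 61.1 Ω
  C: Z = 1/(jωC) = -j/(ω·C) = 0 - j36.71 Ω
Step 3 — Series combination: Z_total = R + C = 61.1 - j36.71 Ω = 71.28∠-31.0° Ω.
Step 4 — Power factor: PF = cos(φ) = Re(Z)/|Z| = 61.1/71.28 = 0.8572.
Step 5 — Type: Im(Z) = -36.71 ⇒ leading (phase φ = -31.0°).

PF = 0.8572 (leading, φ = -31.0°)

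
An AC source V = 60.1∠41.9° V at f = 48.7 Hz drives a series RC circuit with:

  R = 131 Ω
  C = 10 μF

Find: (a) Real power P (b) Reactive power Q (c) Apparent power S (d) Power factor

Step 1 — Angular frequency: ω = 2π·f = 2π·48.7 = 306 rad/s.
Step 2 — Component impedances:
  R: Z = R = 131 Ω
  C: Z = 1/(jωC) = -j/(ω·C) = 0 - j326.8 Ω
Step 3 — Series combination: Z_total = R + C = 131 - j326.8 Ω = 352.1∠-68.2° Ω.
Step 4 — Source phasor: V = 60.1∠41.9° V = 44.73 + j40.14 V.
Step 5 — Current: I = V / Z = -0.05854 + j0.1603 A = 0.1707∠110.1° A.
Step 6 — Complex power: S = V·I* = 3.817 - j9.522 VA.
Step 7 — Real power: P = Re(S) = 3.817 W.
Step 8 — Reactive power: Q = Im(S) = -9.522 VAR.
Step 9 — Apparent power: |S| = 10.26 VA.
Step 10 — Power factor: PF = P/|S| = 0.3721 (leading).

(a) P = 3.817 W  (b) Q = -9.522 VAR  (c) S = 10.26 VA  (d) PF = 0.3721 (leading)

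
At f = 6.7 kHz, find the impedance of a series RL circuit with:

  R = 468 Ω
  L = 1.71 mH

Step 1 — Angular frequency: ω = 2π·f = 2π·6700 = 4.21e+04 rad/s.
Step 2 — Component impedances:
  R: Z = R = 468 Ω
  L: Z = jωL = j·4.21e+04·0.00171 = 0 + j71.99 Ω
Step 3 — Series combination: Z_total = R + L = 468 + j71.99 Ω = 473.5∠8.7° Ω.

Z = 468 + j71.99 Ω = 473.5∠8.7° Ω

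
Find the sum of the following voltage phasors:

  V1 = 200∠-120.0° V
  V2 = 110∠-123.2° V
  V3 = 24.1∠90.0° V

Step 1 — Convert each phasor to rectangular form:
  V1 = 200·(cos(-120.0°) + j·sin(-120.0°)) = -100 - j173.2 V
  V2 = 110·(cos(-123.2°) + j·sin(-123.2°)) = -60.23 - j92.04 V
  V3 = 24.1·(cos(90.0°) + j·sin(90.0°)) = 0 + j24.1 V
Step 2 — Sum components: V_total = -160.2 - j241.1 V.
Step 3 — Convert to polar: |V_total| = 289.5 V, ∠V_total = -123.6°.

V_total = 289.5∠-123.6° V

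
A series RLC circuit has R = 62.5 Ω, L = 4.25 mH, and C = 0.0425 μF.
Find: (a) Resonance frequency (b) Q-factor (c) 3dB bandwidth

Step 1 — Resonance condition Im(Z)=0 gives ω₀ = 1/√(LC).
Step 2 — ω₀ = 1/√(0.00425·4.25e-08) = 7.441e+04 rad/s.
Step 3 — f₀ = ω₀/(2π) = 1.184e+04 Hz.
Step 4 — Series Q: Q = ω₀L/R = 7.441e+04·0.00425/62.5 = 5.06.
Step 5 — 3dB bandwidth: Δω = ω₀/Q = 1.471e+04 rad/s; BW = Δω/(2π) = 2341 Hz.

(a) f₀ = 1.184e+04 Hz  (b) Q = 5.06  (c) BW = 2341 Hz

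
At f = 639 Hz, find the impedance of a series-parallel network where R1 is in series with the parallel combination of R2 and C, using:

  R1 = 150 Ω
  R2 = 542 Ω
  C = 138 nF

Step 1 — Angular frequency: ω = 2π·f = 2π·639 = 4015 rad/s.
Step 2 — Component impedances:
  R1: Z = R = 150 Ω
  R2: Z = R = 542 Ω
  C: Z = 1/(jωC) = -j/(ω·C) = 0 - j1805 Ω
Step 3 — Parallel branch: R2 || C = 1/(1/R2 + 1/C) = 497.2 - j149.3 Ω.
Step 4 — Series with R1: Z_total = R1 + (R2 || C) = 647.2 - j149.3 Ω = 664.2∠-13.0° Ω.

Z = 647.2 - j149.3 Ω = 664.2∠-13.0° Ω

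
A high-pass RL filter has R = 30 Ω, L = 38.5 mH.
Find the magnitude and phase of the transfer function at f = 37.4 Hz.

Step 1 — Angular frequency: ω = 2π·37.4 = 235 rad/s.
Step 2 — Transfer function: H(jω) = jωL/(R + jωL).
Step 3 — Numerator jωL = j·9.047; denominator R + jωL = 30 + j9.047.
Step 4 — H = 0.08336 + j0.2764.
Step 5 — Magnitude: |H| = 0.2887 (-10.8 dB); phase: φ = 73.2°.

|H| = 0.2887 (-10.8 dB), φ = 73.2°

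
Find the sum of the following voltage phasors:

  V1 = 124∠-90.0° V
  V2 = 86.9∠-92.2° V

Step 1 — Convert each phasor to rectangular form:
  V1 = 124·(cos(-90.0°) + j·sin(-90.0°)) = 0 - j124 V
  V2 = 86.9·(cos(-92.2°) + j·sin(-92.2°)) = -3.336 - j86.84 V
Step 2 — Sum components: V_total = -3.336 - j210.8 V.
Step 3 — Convert to polar: |V_total| = 210.9 V, ∠V_total = -90.9°.

V_total = 210.9∠-90.9° V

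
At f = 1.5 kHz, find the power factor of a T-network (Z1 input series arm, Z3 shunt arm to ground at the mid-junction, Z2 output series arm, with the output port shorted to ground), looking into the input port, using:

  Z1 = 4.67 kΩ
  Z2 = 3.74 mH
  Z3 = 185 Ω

Step 1 — Angular frequency: ω = 2π·f = 2π·1500 = 9425 rad/s.
Step 2 — Component impedances:
  Z1: Z = R = 4670 Ω
  Z2: Z = jωL = j·9425·0.00374 = 0 + j35.25 Ω
  Z3: Z = R = 185 Ω
Step 3 — With the output port shorted to ground, the output series arm Z2 runs from the junction to ground; the shunt arm Z3 also runs from the junction to ground. They appear in parallel: Z3 || Z2 = 6.481 + j34.01 Ω.
Step 4 — Series with input arm Z1: Z_in = Z1 + (Z3 || Z2) = 4676 + j34.01 Ω = 4677∠0.4° Ω.
Step 5 — Power factor: PF = cos(φ) = Re(Z)/|Z| = 4676.5/4676.6 = 1.
Step 6 — Type: Im(Z) = 34.01 ⇒ lagging (phase φ = 0.4°).

PF = 1 (lagging, φ = 0.4°)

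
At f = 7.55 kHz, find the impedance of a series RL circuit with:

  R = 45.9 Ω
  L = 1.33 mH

Step 1 — Angular frequency: ω = 2π·f = 2π·7550 = 4.744e+04 rad/s.
Step 2 — Component impedances:
  R: Z = R = 45.9 Ω
  L: Z = jωL = j·4.744e+04·0.00133 = 0 + j63.09 Ω
Step 3 — Series combination: Z_total = R + L = 45.9 + j63.09 Ω = 78.02∠54.0° Ω.

Z = 45.9 + j63.09 Ω = 78.02∠54.0° Ω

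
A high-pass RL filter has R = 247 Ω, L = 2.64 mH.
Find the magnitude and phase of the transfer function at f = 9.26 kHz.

Step 1 — Angular frequency: ω = 2π·9260 = 5.818e+04 rad/s.
Step 2 — Transfer function: H(jω) = jωL/(R + jωL).
Step 3 — Numerator jωL = j·153.6; denominator R + jωL = 247 + j153.6.
Step 4 — H = 0.2789 + j0.4484.
Step 5 — Magnitude: |H| = 0.5281 (-5.5 dB); phase: φ = 58.1°.

|H| = 0.5281 (-5.5 dB), φ = 58.1°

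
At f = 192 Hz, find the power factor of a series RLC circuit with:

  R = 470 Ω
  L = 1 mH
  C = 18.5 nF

Step 1 — Angular frequency: ω = 2π·f = 2π·192 = 1206 rad/s.
Step 2 — Component impedances:
  R: Z = R = 470 Ω
  L: Z = jωL = j·1206·0.001 = 0 + j1.206 Ω
  C: Z = 1/(jωC) = -j/(ω·C) = 0 - j4.481e+04 Ω
Step 3 — Series combination: Z_total = R + L + C = 470 - j4.481e+04 Ω = 4.481e+04∠-89.4° Ω.
Step 4 — Power factor: PF = cos(φ) = Re(Z)/|Z| = 470/4.481e+04 = 0.01049.
Step 5 — Type: Im(Z) = -4.481e+04 ⇒ leading (phase φ = -89.4°).

PF = 0.01049 (leading, φ = -89.4°)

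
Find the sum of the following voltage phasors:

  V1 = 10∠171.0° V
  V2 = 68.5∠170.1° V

Step 1 — Convert each phasor to rectangular form:
  V1 = 10·(cos(171.0°) + j·sin(171.0°)) = -9.877 + j1.564 V
  V2 = 68.5·(cos(170.1°) + j·sin(170.1°)) = -67.48 + j11.78 V
Step 2 — Sum components: V_total = -77.36 + j13.34 V.
Step 3 — Convert to polar: |V_total| = 78.5 V, ∠V_total = 170.2°.

V_total = 78.5∠170.2° V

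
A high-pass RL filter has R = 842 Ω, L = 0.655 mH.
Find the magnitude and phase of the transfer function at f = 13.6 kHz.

Step 1 — Angular frequency: ω = 2π·1.36e+04 = 8.545e+04 rad/s.
Step 2 — Transfer function: H(jω) = jωL/(R + jωL).
Step 3 — Numerator jωL = j·55.97; denominator R + jωL = 842 + j55.97.
Step 4 — H = 0.004399 + j0.06618.
Step 5 — Magnitude: |H| = 0.06633 (-23.6 dB); phase: φ = 86.2°.

|H| = 0.06633 (-23.6 dB), φ = 86.2°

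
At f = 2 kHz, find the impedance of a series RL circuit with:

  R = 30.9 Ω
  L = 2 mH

Step 1 — Angular frequency: ω = 2π·f = 2π·2000 = 1.257e+04 rad/s.
Step 2 — Component impedances:
  R: Z = R = 30.9 Ω
  L: Z = jωL = j·1.257e+04·0.002 = 0 + j25.13 Ω
Step 3 — Series combination: Z_total = R + L = 30.9 + j25.13 Ω = 39.83∠39.1° Ω.

Z = 30.9 + j25.13 Ω = 39.83∠39.1° Ω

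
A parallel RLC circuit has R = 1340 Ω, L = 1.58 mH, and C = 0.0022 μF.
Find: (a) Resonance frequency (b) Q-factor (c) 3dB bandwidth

Step 1 — Resonance: ω₀ = 1/√(LC) = 1/√(0.00158·2.2e-09) = 5.364e+05 rad/s.
Step 2 — f₀ = ω₀/(2π) = 8.537e+04 Hz.
Step 3 — Parallel Q: Q = R/(ω₀L) = 1340/(5.364e+05·0.00158) = 1.581.
Step 4 — Bandwidth: Δω = ω₀/Q = 3.392e+05 rad/s; BW = Δω/(2π) = 5.399e+04 Hz.

(a) f₀ = 8.537e+04 Hz  (b) Q = 1.581  (c) BW = 5.399e+04 Hz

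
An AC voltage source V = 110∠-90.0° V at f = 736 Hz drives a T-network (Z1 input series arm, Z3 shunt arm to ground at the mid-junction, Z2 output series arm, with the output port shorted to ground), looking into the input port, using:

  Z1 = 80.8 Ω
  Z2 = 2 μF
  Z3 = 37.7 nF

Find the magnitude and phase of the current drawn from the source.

Step 1 — Angular frequency: ω = 2π·f = 2π·736 = 4624 rad/s.
Step 2 — Component impedances:
  Z1: Z = R = 80.8 Ω
  Z2: Z = 1/(jωC) = -j/(ω·C) = 0 - j108.1 Ω
  Z3: Z = 1/(jωC) = -j/(ω·C) = 0 - j5736 Ω
Step 3 — With the output port shorted to ground, the output series arm Z2 runs from the junction to ground; the shunt arm Z3 also runs from the junction to ground. They appear in parallel: Z3 || Z2 = 0 - j106.1 Ω.
Step 4 — Series with input arm Z1: Z_in = Z1 + (Z3 || Z2) = 80.8 - j106.1 Ω = 133.4∠-52.7° Ω.
Step 5 — Source phasor: V = 110∠-90.0° V = 0 - j110 V.
Step 6 — Ohm's law: I = V / Z_total = (0 - j110) / (80.8 - j106.1) = 0.6562 - j0.4996 A.
Step 7 — Convert to polar: |I| = 0.8247 A, ∠I = -37.3°.

I = 0.8247∠-37.3° A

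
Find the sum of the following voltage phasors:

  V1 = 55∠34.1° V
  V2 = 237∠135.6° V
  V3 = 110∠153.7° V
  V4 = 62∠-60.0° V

Step 1 — Convert each phasor to rectangular form:
  V1 = 55·(cos(34.1°) + j·sin(34.1°)) = 45.54 + j30.84 V
  V2 = 237·(cos(135.6°) + j·sin(135.6°)) = -169.3 + j165.8 V
  V3 = 110·(cos(153.7°) + j·sin(153.7°)) = -98.61 + j48.74 V
  V4 = 62·(cos(-60.0°) + j·sin(-60.0°)) = 31 - j53.69 V
Step 2 — Sum components: V_total = -191.4 + j191.7 V.
Step 3 — Convert to polar: |V_total| = 270.9 V, ∠V_total = 135.0°.

V_total = 270.9∠135.0° V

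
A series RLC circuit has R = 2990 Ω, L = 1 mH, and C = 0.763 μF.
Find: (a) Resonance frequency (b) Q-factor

Step 1 — Resonance condition Im(Z)=0 gives ω₀ = 1/√(LC).
Step 2 — ω₀ = 1/√(0.001·7.63e-07) = 3.62e+04 rad/s.
Step 3 — f₀ = ω₀/(2π) = 5762 Hz.
Step 4 — Series Q: Q = ω₀L/R = 3.62e+04·0.001/2990 = 0.01211.

(a) f₀ = 5762 Hz  (b) Q = 0.01211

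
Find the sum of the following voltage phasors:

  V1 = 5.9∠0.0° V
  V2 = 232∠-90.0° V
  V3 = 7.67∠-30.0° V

Step 1 — Convert each phasor to rectangular form:
  V1 = 5.9·(cos(0.0°) + j·sin(0.0°)) = 5.9 V
  V2 = 232·(cos(-90.0°) + j·sin(-90.0°)) = 0 - j232 V
  V3 = 7.67·(cos(-30.0°) + j·sin(-30.0°)) = 6.642 - j3.835 V
Step 2 — Sum components: V_total = 12.54 - j235.8 V.
Step 3 — Convert to polar: |V_total| = 236.2 V, ∠V_total = -87.0°.

V_total = 236.2∠-87.0° V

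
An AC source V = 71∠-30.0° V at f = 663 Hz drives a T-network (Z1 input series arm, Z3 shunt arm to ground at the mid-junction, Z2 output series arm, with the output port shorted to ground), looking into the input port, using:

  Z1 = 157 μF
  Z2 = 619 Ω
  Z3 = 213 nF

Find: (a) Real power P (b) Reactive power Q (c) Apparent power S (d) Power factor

Step 1 — Angular frequency: ω = 2π·f = 2π·663 = 4166 rad/s.
Step 2 — Component impedances:
  Z1: Z = 1/(jωC) = -j/(ω·C) = 0 - j1.529 Ω
  Z2: Z = R = 619 Ω
  Z3: Z = 1/(jωC) = -j/(ω·C) = 0 - j1127 Ω
Step 3 — With the output port shorted to ground, the output series arm Z2 runs from the junction to ground; the shunt arm Z3 also runs from the junction to ground. They appear in parallel: Z3 || Z2 = 475.5 - j261.2 Ω.
Step 4 — Series with input arm Z1: Z_in = Z1 + (Z3 || Z2) = 475.5 - j262.7 Ω = 543.3∠-28.9° Ω.
Step 5 — Source phasor: V = 71∠-30.0° V = 61.49 - j35.5 V.
Step 6 — Current: I = V / Z = 0.1307 - j0.002466 A = 0.1307∠-1.1° A.
Step 7 — Complex power: S = V·I* = 8.122 - j4.487 VA.
Step 8 — Real power: P = Re(S) = 8.122 W.
Step 9 — Reactive power: Q = Im(S) = -4.487 VAR.
Step 10 — Apparent power: |S| = 9.279 VA.
Step 11 — Power factor: PF = P/|S| = 0.8753 (leading).

(a) P = 8.122 W  (b) Q = -4.487 VAR  (c) S = 9.279 VA  (d) PF = 0.8753 (leading)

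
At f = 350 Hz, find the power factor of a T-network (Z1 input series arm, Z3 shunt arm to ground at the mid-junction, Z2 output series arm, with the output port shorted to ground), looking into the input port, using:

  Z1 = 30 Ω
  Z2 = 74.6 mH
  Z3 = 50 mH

Step 1 — Angular frequency: ω = 2π·f = 2π·350 = 2199 rad/s.
Step 2 — Component impedances:
  Z1: Z = R = 30 Ω
  Z2: Z = jωL = j·2199·0.0746 = 0 + j164.1 Ω
  Z3: Z = jωL = j·2199·0.05 = 0 + j110 Ω
Step 3 — With the output port shorted to ground, the output series arm Z2 runs from the junction to ground; the shunt arm Z3 also runs from the junction to ground. They appear in parallel: Z3 || Z2 = 0 + j65.83 Ω.
Step 4 — Series with input arm Z1: Z_in = Z1 + (Z3 || Z2) = 30 + j65.83 Ω = 72.35∠65.5° Ω.
Step 5 — Power factor: PF = cos(φ) = Re(Z)/|Z| = 30/72.35 = 0.4147.
Step 6 — Type: Im(Z) = 65.83 ⇒ lagging (phase φ = 65.5°).

PF = 0.4147 (lagging, φ = 65.5°)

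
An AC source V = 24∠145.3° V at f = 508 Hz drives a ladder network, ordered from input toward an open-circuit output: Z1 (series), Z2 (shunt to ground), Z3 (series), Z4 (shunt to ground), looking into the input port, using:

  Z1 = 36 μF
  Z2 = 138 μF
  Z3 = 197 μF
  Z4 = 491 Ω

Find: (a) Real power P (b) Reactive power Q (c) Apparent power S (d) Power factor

Step 1 — Angular frequency: ω = 2π·f = 2π·508 = 3192 rad/s.
Step 2 — Component impedances:
  Z1: Z = 1/(jωC) = -j/(ω·C) = 0 - j8.703 Ω
  Z2: Z = 1/(jωC) = -j/(ω·C) = 0 - j2.27 Ω
  Z3: Z = 1/(jωC) = -j/(ω·C) = 0 - j1.59 Ω
  Z4: Z = R = 491 Ω
Step 3 — Ladder network (open output): work backward from the far end, alternating series and parallel combinations. Z_in = 0.0105 - j10.97 Ω = 10.97∠-89.9° Ω.
Step 4 — Source phasor: V = 24∠145.3° V = -19.73 + j13.66 V.
Step 5 — Current: I = V / Z = -1.247 - j1.797 A = 2.187∠-124.8° A.
Step 6 — Complex power: S = V·I* = 0.05021 - j52.49 VA.
Step 7 — Real power: P = Re(S) = 0.05021 W.
Step 8 — Reactive power: Q = Im(S) = -52.49 VAR.
Step 9 — Apparent power: |S| = 52.49 VA.
Step 10 — Power factor: PF = P/|S| = 0.0009566 (leading).

(a) P = 0.05021 W  (b) Q = -52.49 VAR  (c) S = 52.49 VA  (d) PF = 0.0009566 (leading)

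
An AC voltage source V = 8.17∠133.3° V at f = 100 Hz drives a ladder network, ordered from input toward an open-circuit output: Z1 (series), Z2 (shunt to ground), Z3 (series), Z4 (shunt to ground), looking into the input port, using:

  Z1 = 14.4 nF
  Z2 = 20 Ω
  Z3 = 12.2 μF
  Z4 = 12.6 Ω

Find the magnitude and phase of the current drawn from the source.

Step 1 — Angular frequency: ω = 2π·f = 2π·100 = 628.3 rad/s.
Step 2 — Component impedances:
  Z1: Z = 1/(jωC) = -j/(ω·C) = 0 - j1.105e+05 Ω
  Z2: Z = R = 20 Ω
  Z3: Z = 1/(jωC) = -j/(ω·C) = 0 - j130.5 Ω
  Z4: Z = R = 12.6 Ω
Step 3 — Ladder network (open output): work backward from the far end, alternating series and parallel combinations. Z_in = 19.28 - j1.105e+05 Ω = 1.105e+05∠-90.0° Ω.
Step 4 — Source phasor: V = 8.17∠133.3° V = -5.603 + j5.946 V.
Step 5 — Ohm's law: I = V / Z_total = (-5.603 + j5.946) / (19.28 - j1.105e+05) = -5.38e-05 - j5.069e-05 A.
Step 6 — Convert to polar: |I| = 7.392e-05 A, ∠I = -136.7°.

I = 7.392e-05∠-136.7° A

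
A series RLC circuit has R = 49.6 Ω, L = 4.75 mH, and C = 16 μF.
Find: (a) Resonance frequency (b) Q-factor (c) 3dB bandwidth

Step 1 — Resonance: ω₀ = 1/√(LC) = 1/√(0.00475·1.6e-05) = 3627 rad/s.
Step 2 — f₀ = ω₀/(2π) = 577.3 Hz.
Step 3 — Series Q: Q = ω₀L/R = 3627·0.00475/49.6 = 0.3474.
Step 4 — Bandwidth: Δω = ω₀/Q = 1.044e+04 rad/s; BW = Δω/(2π) = 1662 Hz.

(a) f₀ = 577.3 Hz  (b) Q = 0.3474  (c) BW = 1662 Hz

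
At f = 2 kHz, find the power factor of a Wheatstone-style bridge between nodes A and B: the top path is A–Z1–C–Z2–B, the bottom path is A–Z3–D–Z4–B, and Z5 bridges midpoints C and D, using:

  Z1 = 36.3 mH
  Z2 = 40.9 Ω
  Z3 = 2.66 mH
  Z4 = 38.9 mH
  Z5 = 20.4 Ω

Step 1 — Angular frequency: ω = 2π·f = 2π·2000 = 1.257e+04 rad/s.
Step 2 — Component impedances:
  Z1: Z = jωL = j·1.257e+04·0.0363 = 0 + j456.2 Ω
  Z2: Z = R = 40.9 Ω
  Z3: Z = jωL = j·1.257e+04·0.00266 = 0 + j33.43 Ω
  Z4: Z = jωL = j·1.257e+04·0.0389 = 0 + j488.8 Ω
  Z5: Z = R = 20.4 Ω
Step 3 — Bridge requires nodal analysis (the Z5 bridge couples midpoints C and D, so the two paths cannot be reduced to a simple series/parallel combination). Setting node B to ground and injecting 1 A at node A, the 3-node admittance system at A, C, D solves to V_A = Z_AB = 57.49 + j39.06 Ω = 69.5∠34.2° Ω.
Step 4 — Power factor: PF = cos(φ) = Re(Z)/|Z| = 57.487/69.503 = 0.8271.
Step 5 — Type: Im(Z) = 39.06 ⇒ lagging (phase φ = 34.2°).

PF = 0.8271 (lagging, φ = 34.2°)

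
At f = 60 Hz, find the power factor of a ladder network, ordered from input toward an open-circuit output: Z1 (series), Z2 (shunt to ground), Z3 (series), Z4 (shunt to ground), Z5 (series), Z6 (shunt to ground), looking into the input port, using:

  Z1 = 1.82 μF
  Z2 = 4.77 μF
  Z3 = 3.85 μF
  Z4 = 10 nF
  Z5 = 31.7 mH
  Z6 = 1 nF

Step 1 — Angular frequency: ω = 2π·f = 2π·60 = 377 rad/s.
Step 2 — Component impedances:
  Z1: Z = 1/(jωC) = -j/(ω·C) = 0 - j1457 Ω
  Z2: Z = 1/(jωC) = -j/(ω·C) = 0 - j556.1 Ω
  Z3: Z = 1/(jωC) = -j/(ω·C) = 0 - j689 Ω
  Z4: Z = 1/(jωC) = -j/(ω·C) = 0 - j2.653e+05 Ω
  Z5: Z = jωL = j·377·0.0317 = 0 + j11.95 Ω
  Z6: Z = 1/(jωC) = -j/(ω·C) = 0 - j2.653e+06 Ω
Step 3 — Ladder network (open output): work backward from the far end, alternating series and parallel combinations. Z_in = 0 - j2012 Ω = 2012∠-90.0° Ω.
Step 4 — Power factor: PF = cos(φ) = Re(Z)/|Z| = 0/2012 = 0.
Step 5 — Type: Im(Z) = -2012 ⇒ leading (phase φ = -90.0°).

PF = 0 (leading, φ = -90.0°)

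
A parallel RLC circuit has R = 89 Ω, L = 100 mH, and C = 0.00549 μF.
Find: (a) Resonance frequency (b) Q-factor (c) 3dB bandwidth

Step 1 — Resonance: ω₀ = 1/√(LC) = 1/√(0.1·5.49e-09) = 4.268e+04 rad/s.
Step 2 — f₀ = ω₀/(2π) = 6793 Hz.
Step 3 — Parallel Q: Q = R/(ω₀L) = 89/(4.268e+04·0.1) = 0.02085.
Step 4 — Bandwidth: Δω = ω₀/Q = 2.047e+06 rad/s; BW = Δω/(2π) = 3.257e+05 Hz.

(a) f₀ = 6793 Hz  (b) Q = 0.02085  (c) BW = 3.257e+05 Hz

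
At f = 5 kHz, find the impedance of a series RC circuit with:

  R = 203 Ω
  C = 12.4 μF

Step 1 — Angular frequency: ω = 2π·f = 2π·5000 = 3.142e+04 rad/s.
Step 2 — Component impedances:
  R: Z = R = 203 Ω
  C: Z = 1/(jωC) = -j/(ω·C) = 0 - j2.567 Ω
Step 3 — Series combination: Z_total = R + C = 203 - j2.567 Ω = 203∠-0.7° Ω.

Z = 203 - j2.567 Ω = 203∠-0.7° Ω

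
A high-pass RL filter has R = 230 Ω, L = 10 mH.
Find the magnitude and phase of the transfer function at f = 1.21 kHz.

Step 1 — Angular frequency: ω = 2π·1210 = 7603 rad/s.
Step 2 — Transfer function: H(jω) = jωL/(R + jωL).
Step 3 — Numerator jωL = j·76.03; denominator R + jωL = 230 + j76.03.
Step 4 — H = 0.0985 + j0.298.
Step 5 — Magnitude: |H| = 0.3138 (-10.1 dB); phase: φ = 71.7°.

|H| = 0.3138 (-10.1 dB), φ = 71.7°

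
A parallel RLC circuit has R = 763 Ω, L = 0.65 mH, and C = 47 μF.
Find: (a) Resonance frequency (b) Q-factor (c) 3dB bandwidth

Step 1 — Resonance: ω₀ = 1/√(LC) = 1/√(0.00065·4.7e-05) = 5721 rad/s.
Step 2 — f₀ = ω₀/(2π) = 910.6 Hz.
Step 3 — Parallel Q: Q = R/(ω₀L) = 763/(5721·0.00065) = 205.2.
Step 4 — Bandwidth: Δω = ω₀/Q = 27.89 rad/s; BW = Δω/(2π) = 4.438 Hz.

(a) f₀ = 910.6 Hz  (b) Q = 205.2  (c) BW = 4.438 Hz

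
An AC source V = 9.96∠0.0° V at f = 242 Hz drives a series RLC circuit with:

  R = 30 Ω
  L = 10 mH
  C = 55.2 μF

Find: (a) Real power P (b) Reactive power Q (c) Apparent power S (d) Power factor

Step 1 — Angular frequency: ω = 2π·f = 2π·242 = 1521 rad/s.
Step 2 — Component impedances:
  R: Z = R = 30 Ω
  L: Z = jωL = j·1521·0.01 = 0 + j15.21 Ω
  C: Z = 1/(jωC) = -j/(ω·C) = 0 - j11.91 Ω
Step 3 — Series combination: Z_total = R + L + C = 30 + j3.291 Ω = 30.18∠6.3° Ω.
Step 4 — Source phasor: V = 9.96∠0.0° V = 9.96 V.
Step 5 — Current: I = V / Z = 0.3281 - j0.03599 A = 0.33∠-6.3° A.
Step 6 — Complex power: S = V·I* = 3.267 + j0.3584 VA.
Step 7 — Real power: P = Re(S) = 3.267 W.
Step 8 — Reactive power: Q = Im(S) = 0.3584 VAR.
Step 9 — Apparent power: |S| = 3.287 VA.
Step 10 — Power factor: PF = P/|S| = 0.994 (lagging).

(a) P = 3.267 W  (b) Q = 0.3584 VAR  (c) S = 3.287 VA  (d) PF = 0.994 (lagging)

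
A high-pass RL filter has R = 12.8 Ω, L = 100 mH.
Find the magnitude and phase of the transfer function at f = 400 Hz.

Step 1 — Angular frequency: ω = 2π·400 = 2513 rad/s.
Step 2 — Transfer function: H(jω) = jωL/(R + jωL).
Step 3 — Numerator jωL = j·251.3; denominator R + jωL = 12.8 + j251.3.
Step 4 — H = 0.9974 + j0.0508.
Step 5 — Magnitude: |H| = 0.9987 (-0.0 dB); phase: φ = 2.9°.

|H| = 0.9987 (-0.0 dB), φ = 2.9°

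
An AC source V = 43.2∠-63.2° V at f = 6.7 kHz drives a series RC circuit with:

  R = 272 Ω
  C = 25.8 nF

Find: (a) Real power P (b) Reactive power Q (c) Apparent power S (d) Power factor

Step 1 — Angular frequency: ω = 2π·f = 2π·6700 = 4.21e+04 rad/s.
Step 2 — Component impedances:
  R: Z = R = 272 Ω
  C: Z = 1/(jωC) = -j/(ω·C) = 0 - j920.7 Ω
Step 3 — Series combination: Z_total = R + C = 272 - j920.7 Ω = 960.1∠-73.5° Ω.
Step 4 — Source phasor: V = 43.2∠-63.2° V = 19.48 - j38.56 V.
Step 5 — Current: I = V / Z = 0.04427 + j0.008078 A = 0.045∠10.3° A.
Step 6 — Complex power: S = V·I* = 0.5507 - j1.864 VA.
Step 7 — Real power: P = Re(S) = 0.5507 W.
Step 8 — Reactive power: Q = Im(S) = -1.864 VAR.
Step 9 — Apparent power: |S| = 1.944 VA.
Step 10 — Power factor: PF = P/|S| = 0.2833 (leading).

(a) P = 0.5507 W  (b) Q = -1.864 VAR  (c) S = 1.944 VA  (d) PF = 0.2833 (leading)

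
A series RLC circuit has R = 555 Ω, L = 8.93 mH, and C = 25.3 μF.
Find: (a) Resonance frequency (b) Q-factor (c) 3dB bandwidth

Step 1 — Resonance: ω₀ = 1/√(LC) = 1/√(0.00893·2.53e-05) = 2104 rad/s.
Step 2 — f₀ = ω₀/(2π) = 334.8 Hz.
Step 3 — Series Q: Q = ω₀L/R = 2104·0.00893/555 = 0.03385.
Step 4 — Bandwidth: Δω = ω₀/Q = 6.215e+04 rad/s; BW = Δω/(2π) = 9891 Hz.

(a) f₀ = 334.8 Hz  (b) Q = 0.03385  (c) BW = 9891 Hz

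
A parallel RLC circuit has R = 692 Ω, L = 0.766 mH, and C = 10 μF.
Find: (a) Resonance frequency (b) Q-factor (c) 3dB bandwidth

Step 1 — Resonance: ω₀ = 1/√(LC) = 1/√(0.000766·1e-05) = 1.143e+04 rad/s.
Step 2 — f₀ = ω₀/(2π) = 1818 Hz.
Step 3 — Parallel Q: Q = R/(ω₀L) = 692/(1.143e+04·0.000766) = 79.07.
Step 4 — Bandwidth: Δω = ω₀/Q = 144.5 rad/s; BW = Δω/(2π) = 23 Hz.

(a) f₀ = 1818 Hz  (b) Q = 79.07  (c) BW = 23 Hz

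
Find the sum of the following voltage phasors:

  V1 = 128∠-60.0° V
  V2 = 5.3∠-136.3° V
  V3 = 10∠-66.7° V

Step 1 — Convert each phasor to rectangular form:
  V1 = 128·(cos(-60.0°) + j·sin(-60.0°)) = 64 - j110.9 V
  V2 = 5.3·(cos(-136.3°) + j·sin(-136.3°)) = -3.832 - j3.662 V
  V3 = 10·(cos(-66.7°) + j·sin(-66.7°)) = 3.955 - j9.184 V
Step 2 — Sum components: V_total = 64.12 - j123.7 V.
Step 3 — Convert to polar: |V_total| = 139.3 V, ∠V_total = -62.6°.

V_total = 139.3∠-62.6° V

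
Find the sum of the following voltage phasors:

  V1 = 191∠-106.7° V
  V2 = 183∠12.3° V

Step 1 — Convert each phasor to rectangular form:
  V1 = 191·(cos(-106.7°) + j·sin(-106.7°)) = -54.89 - j182.9 V
  V2 = 183·(cos(12.3°) + j·sin(12.3°)) = 178.8 + j38.98 V
Step 2 — Sum components: V_total = 123.9 - j144 V.
Step 3 — Convert to polar: |V_total| = 189.9 V, ∠V_total = -49.3°.

V_total = 189.9∠-49.3° V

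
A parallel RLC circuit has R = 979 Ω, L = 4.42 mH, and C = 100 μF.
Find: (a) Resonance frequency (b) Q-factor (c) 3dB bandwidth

Step 1 — Resonance: ω₀ = 1/√(LC) = 1/√(0.00442·0.0001) = 1504 rad/s.
Step 2 — f₀ = ω₀/(2π) = 239.4 Hz.
Step 3 — Parallel Q: Q = R/(ω₀L) = 979/(1504·0.00442) = 147.3.
Step 4 — Bandwidth: Δω = ω₀/Q = 10.21 rad/s; BW = Δω/(2π) = 1.626 Hz.

(a) f₀ = 239.4 Hz  (b) Q = 147.3  (c) BW = 1.626 Hz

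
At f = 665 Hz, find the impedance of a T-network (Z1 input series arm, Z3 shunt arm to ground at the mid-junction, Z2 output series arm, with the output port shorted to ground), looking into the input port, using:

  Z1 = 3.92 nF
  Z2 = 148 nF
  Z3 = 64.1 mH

Step 1 — Angular frequency: ω = 2π·f = 2π·665 = 4178 rad/s.
Step 2 — Component impedances:
  Z1: Z = 1/(jωC) = -j/(ω·C) = 0 - j6.105e+04 Ω
  Z2: Z = 1/(jωC) = -j/(ω·C) = 0 - j1617 Ω
  Z3: Z = jωL = j·4178·0.0641 = 0 + j267.8 Ω
Step 3 — With the output port shorted to ground, the output series arm Z2 runs from the junction to ground; the shunt arm Z3 also runs from the junction to ground. They appear in parallel: Z3 || Z2 = 0 + j321 Ω.
Step 4 — Series with input arm Z1: Z_in = Z1 + (Z3 || Z2) = 0 - j6.073e+04 Ω = 6.073e+04∠-90.0° Ω.

Z = 0 - j6.073e+04 Ω = 6.073e+04∠-90.0° Ω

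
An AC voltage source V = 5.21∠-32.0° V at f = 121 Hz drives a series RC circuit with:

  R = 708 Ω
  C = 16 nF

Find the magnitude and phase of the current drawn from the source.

Step 1 — Angular frequency: ω = 2π·f = 2π·121 = 760.3 rad/s.
Step 2 — Component impedances:
  R: Z = R = 708 Ω
  C: Z = 1/(jωC) = -j/(ω·C) = 0 - j8.221e+04 Ω
Step 3 — Series combination: Z_total = R + C = 708 - j8.221e+04 Ω = 8.221e+04∠-89.5° Ω.
Step 4 — Source phasor: V = 5.21∠-32.0° V = 4.418 - j2.761 V.
Step 5 — Ohm's law: I = V / Z_total = (4.418 - j2.761) / (708 - j8.221e+04) = 3.404e-05 + j5.345e-05 A.
Step 6 — Convert to polar: |I| = 6.337e-05 A, ∠I = 57.5°.

I = 6.337e-05∠57.5° A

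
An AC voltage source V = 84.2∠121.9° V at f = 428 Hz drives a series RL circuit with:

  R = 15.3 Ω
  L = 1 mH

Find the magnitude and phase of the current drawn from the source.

Step 1 — Angular frequency: ω = 2π·f = 2π·428 = 2689 rad/s.
Step 2 — Component impedances:
  R: Z = R = 15.3 Ω
  L: Z = jωL = j·2689·0.001 = 0 + j2.689 Ω
Step 3 — Series combination: Z_total = R + L = 15.3 + j2.689 Ω = 15.53∠10.0° Ω.
Step 4 — Source phasor: V = 84.2∠121.9° V = -44.49 + j71.48 V.
Step 5 — Ohm's law: I = V / Z_total = (-44.49 + j71.48) / (15.3 + j2.689) = -2.024 + j5.028 A.
Step 6 — Convert to polar: |I| = 5.42 A, ∠I = 111.9°.

I = 5.42∠111.9° A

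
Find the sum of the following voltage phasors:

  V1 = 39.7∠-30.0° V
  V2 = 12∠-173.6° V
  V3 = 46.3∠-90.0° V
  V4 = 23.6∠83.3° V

Step 1 — Convert each phasor to rectangular form:
  V1 = 39.7·(cos(-30.0°) + j·sin(-30.0°)) = 34.38 - j19.85 V
  V2 = 12·(cos(-173.6°) + j·sin(-173.6°)) = -11.93 - j1.338 V
  V3 = 46.3·(cos(-90.0°) + j·sin(-90.0°)) = 0 - j46.3 V
  V4 = 23.6·(cos(83.3°) + j·sin(83.3°)) = 2.753 + j23.44 V
Step 2 — Sum components: V_total = 25.21 - j44.05 V.
Step 3 — Convert to polar: |V_total| = 50.75 V, ∠V_total = -60.2°.

V_total = 50.75∠-60.2° V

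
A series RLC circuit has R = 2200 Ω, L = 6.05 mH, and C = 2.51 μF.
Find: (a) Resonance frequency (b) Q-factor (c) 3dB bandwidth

Step 1 — Resonance: ω₀ = 1/√(LC) = 1/√(0.00605·2.51e-06) = 8115 rad/s.
Step 2 — f₀ = ω₀/(2π) = 1292 Hz.
Step 3 — Series Q: Q = ω₀L/R = 8115·0.00605/2200 = 0.02232.
Step 4 — Bandwidth: Δω = ω₀/Q = 3.636e+05 rad/s; BW = Δω/(2π) = 5.787e+04 Hz.

(a) f₀ = 1292 Hz  (b) Q = 0.02232  (c) BW = 5.787e+04 Hz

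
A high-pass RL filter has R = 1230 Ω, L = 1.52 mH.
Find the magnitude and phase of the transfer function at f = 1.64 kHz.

Step 1 — Angular frequency: ω = 2π·1640 = 1.03e+04 rad/s.
Step 2 — Transfer function: H(jω) = jωL/(R + jωL).
Step 3 — Numerator jωL = j·15.66; denominator R + jωL = 1230 + j15.66.
Step 4 — H = 0.0001621 + j0.01273.
Step 5 — Magnitude: |H| = 0.01273 (-37.9 dB); phase: φ = 89.3°.

|H| = 0.01273 (-37.9 dB), φ = 89.3°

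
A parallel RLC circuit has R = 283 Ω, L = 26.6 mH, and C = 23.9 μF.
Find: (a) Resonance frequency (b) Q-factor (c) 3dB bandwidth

Step 1 — Resonance: ω₀ = 1/√(LC) = 1/√(0.0266·2.39e-05) = 1254 rad/s.
Step 2 — f₀ = ω₀/(2π) = 199.6 Hz.
Step 3 — Parallel Q: Q = R/(ω₀L) = 283/(1254·0.0266) = 8.483.
Step 4 — Bandwidth: Δω = ω₀/Q = 147.8 rad/s; BW = Δω/(2π) = 23.53 Hz.

(a) f₀ = 199.6 Hz  (b) Q = 8.483  (c) BW = 23.53 Hz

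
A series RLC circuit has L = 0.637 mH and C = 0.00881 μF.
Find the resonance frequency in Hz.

Step 1 — Resonance condition Im(Z)=0 gives ω₀ = 1/√(LC).
Step 2 — ω₀ = 1/√(0.000637·8.81e-09) = 4.221e+05 rad/s.
Step 3 — f₀ = ω₀/(2π) = 6.718e+04 Hz.

f₀ = 6.718e+04 Hz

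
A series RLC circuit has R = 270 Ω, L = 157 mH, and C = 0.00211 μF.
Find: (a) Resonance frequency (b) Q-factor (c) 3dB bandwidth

Step 1 — Resonance condition Im(Z)=0 gives ω₀ = 1/√(LC).
Step 2 — ω₀ = 1/√(0.157·2.11e-09) = 5.494e+04 rad/s.
Step 3 — f₀ = ω₀/(2π) = 8744 Hz.
Step 4 — Series Q: Q = ω₀L/R = 5.494e+04·0.157/270 = 31.95.
Step 5 — 3dB bandwidth: Δω = ω₀/Q = 1720 rad/s; BW = Δω/(2π) = 273.7 Hz.

(a) f₀ = 8744 Hz  (b) Q = 31.95  (c) BW = 273.7 Hz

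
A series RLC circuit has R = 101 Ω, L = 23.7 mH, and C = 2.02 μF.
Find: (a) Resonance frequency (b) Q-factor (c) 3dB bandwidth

Step 1 — Resonance: ω₀ = 1/√(LC) = 1/√(0.0237·2.02e-06) = 4570 rad/s.
Step 2 — f₀ = ω₀/(2π) = 727.4 Hz.
Step 3 — Series Q: Q = ω₀L/R = 4570·0.0237/101 = 1.072.
Step 4 — Bandwidth: Δω = ω₀/Q = 4262 rad/s; BW = Δω/(2π) = 678.3 Hz.

(a) f₀ = 727.4 Hz  (b) Q = 1.072  (c) BW = 678.3 Hz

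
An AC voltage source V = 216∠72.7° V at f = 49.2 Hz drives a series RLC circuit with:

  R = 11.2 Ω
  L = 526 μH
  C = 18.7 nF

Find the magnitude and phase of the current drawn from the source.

Step 1 — Angular frequency: ω = 2π·f = 2π·49.2 = 309.1 rad/s.
Step 2 — Component impedances:
  R: Z = R = 11.2 Ω
  L: Z = jωL = j·309.1·0.000526 = 0 + j0.1626 Ω
  C: Z = 1/(jωC) = -j/(ω·C) = 0 - j1.73e+05 Ω
Step 3 — Series combination: Z_total = R + L + C = 11.2 - j1.73e+05 Ω = 1.73e+05∠-90.0° Ω.
Step 4 — Source phasor: V = 216∠72.7° V = 64.23 + j206.2 V.
Step 5 — Ohm's law: I = V / Z_total = (64.23 + j206.2) / (11.2 - j1.73e+05) = -0.001192 + j0.0003714 A.
Step 6 — Convert to polar: |I| = 0.001249 A, ∠I = 162.7°.

I = 0.001249∠162.7° A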